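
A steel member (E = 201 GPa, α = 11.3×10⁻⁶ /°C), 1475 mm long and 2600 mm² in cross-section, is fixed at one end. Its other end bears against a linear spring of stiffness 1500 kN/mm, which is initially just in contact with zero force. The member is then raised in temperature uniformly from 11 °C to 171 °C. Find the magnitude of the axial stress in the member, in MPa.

σ ≈ 294 MPa (compressive)

The unrestrained thermal change is αΔT L = 11.3×10⁻⁶ × 160 × 1475 = 2.667 mm.
Let P be the compressive force at the spring. The member shortens elastically by PL/(AE) and the spring compresses by P/k; together these equal δ_free.
P [ L/(AE) + 1/k ] = δ_free → P [ 1475/(2600×201×10³) + 1/(1500×10³) ] = 2.667.
P = 2.667 / 3.489×10⁻⁶ = 764300 N.
σ = P/A = 764300/2600 = 294 MPa.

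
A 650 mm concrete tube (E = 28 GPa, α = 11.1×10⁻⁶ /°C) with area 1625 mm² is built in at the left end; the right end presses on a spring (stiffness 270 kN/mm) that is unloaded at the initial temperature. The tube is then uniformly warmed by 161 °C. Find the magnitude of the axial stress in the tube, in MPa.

Free thermal expansion: δ_free = αΔT L = 11.1×10⁻⁶ × 161 × 650 = 1.162 mm.
Let P be the compressive force at the spring. The tube shortens elastically by PL/(AE) and the spring compresses by P/k; together these equal δ_free.
So P = δ_free / [L/(AE) + 1/k] = 1.162 / [ 650/(1625×28×10³) + 1/(270×10³) ].
P = 1.162 / 1.799×10⁻⁵ = 64570 N.
σ = P/A = 64570/1625 = 39.74 MPa.

σ ≈ 39.7 MPa (compressive)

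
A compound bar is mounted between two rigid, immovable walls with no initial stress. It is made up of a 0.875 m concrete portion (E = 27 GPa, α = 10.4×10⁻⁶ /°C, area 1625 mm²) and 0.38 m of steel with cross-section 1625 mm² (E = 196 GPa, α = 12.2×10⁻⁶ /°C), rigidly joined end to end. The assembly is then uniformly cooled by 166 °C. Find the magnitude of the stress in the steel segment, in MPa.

If the supports were absent, the total length change would be Σ αᵢΔT Lᵢ = 10.4×10⁻⁶×166×875 + 12.2×10⁻⁶×166×380 = 2.28 mm.
The walls prevent any net length change, so an axial force P (same in every segment) develops. Compatibility: P · Σ Lᵢ/(AᵢEᵢ) = δ_free.
Σ Lᵢ/(AᵢEᵢ) = 875/(1625×27×10³) + 380/(1625×196×10³) = 2.114×10⁻⁵ mm/N.
So P = 2.28 / 2.114×10⁻⁵ = 107.9 kN, tensile.
σ_{steel} = P / A = 107900 / 1625 = 66.39 MPa.

σ ≈ 66.4 MPa (tensile)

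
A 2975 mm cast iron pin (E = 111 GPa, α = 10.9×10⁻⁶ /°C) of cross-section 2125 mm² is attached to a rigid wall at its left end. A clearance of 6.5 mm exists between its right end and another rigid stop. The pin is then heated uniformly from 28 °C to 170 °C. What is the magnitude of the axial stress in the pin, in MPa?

σ ≈ 0 MPa

Unrestrained expansion: δ_free = αΔT L = 10.9×10⁻⁶ × 142 × 2975 = 4.605 mm.
This is smaller than the 6.5 mm clearance, so the pin expands freely without reaching the stop — the stress is zero.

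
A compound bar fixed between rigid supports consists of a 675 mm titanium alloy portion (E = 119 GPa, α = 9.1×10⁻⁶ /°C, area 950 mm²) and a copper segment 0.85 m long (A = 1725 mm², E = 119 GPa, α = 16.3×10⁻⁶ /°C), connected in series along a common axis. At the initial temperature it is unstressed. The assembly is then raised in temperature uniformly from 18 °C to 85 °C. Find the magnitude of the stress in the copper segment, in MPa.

σ ≈ 76.8 MPa (compressive)

If the supports were absent, the total length change would be Σ αᵢΔT Lᵢ = 9.1×10⁻⁶×67×675 + 16.3×10⁻⁶×67×850 = 1.34 mm.
The walls prevent any net length change, so an axial force P (same in every segment) develops. Compatibility: P · Σ Lᵢ/(AᵢEᵢ) = δ_free.
The series flexibility is Σ Lᵢ/(AᵢEᵢ) = 675/(950×119×10³) + 850/(1725×119×10³) = 1.011×10⁻⁵ mm/N.
So P = 1.34 / 1.011×10⁻⁵ = 132.5 kN, compressive.
σ_{copper} = P / A = 132500 / 1725 = 76.81 MPa.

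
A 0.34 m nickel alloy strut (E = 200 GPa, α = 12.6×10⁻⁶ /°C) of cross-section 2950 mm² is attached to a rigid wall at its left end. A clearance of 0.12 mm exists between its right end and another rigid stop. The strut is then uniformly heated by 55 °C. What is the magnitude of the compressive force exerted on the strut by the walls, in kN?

Free thermal elongation = αΔT L = 12.6×10⁻⁶ × 55 × 340 = 0.2356 mm.
After closing the 0.12 mm clearance, 0.2356 − 0.12 = 0.1156 mm of expansion remains to be suppressed by the wall.
That suppressed elongation corresponds to σ = E·Δ/L = 200×10³ × 0.1156/340 = 68.01 MPa.
Force on the wall = σA = 68.01 × 2950 mm² = 200.6 kN.

P ≈ 201 kN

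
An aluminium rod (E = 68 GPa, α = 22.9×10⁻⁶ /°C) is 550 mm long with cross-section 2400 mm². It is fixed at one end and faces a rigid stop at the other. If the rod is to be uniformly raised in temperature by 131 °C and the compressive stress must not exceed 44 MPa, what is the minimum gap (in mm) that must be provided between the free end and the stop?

g ≈ 1.29 mm

Free expansion if unrestrained: δ_free = αΔT L = 22.9×10⁻⁶ × 131 × 550 = 1.65 mm.
At the allowable stress the elastic shortening the wall may impose is σL/E = 44 × 550 / (68×10³) = 0.3559 mm.
So the gap has to take up the difference, g_min = δ_free − σL/E = 1.65 − 0.3559 = 1.294 mm.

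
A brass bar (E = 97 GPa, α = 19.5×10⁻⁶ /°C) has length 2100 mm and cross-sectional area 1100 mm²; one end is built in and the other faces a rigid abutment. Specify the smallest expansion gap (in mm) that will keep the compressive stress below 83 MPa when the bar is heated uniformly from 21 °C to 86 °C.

Free expansion if unrestrained: δ_free = αΔT L = 19.5×10⁻⁶ × 65 × 2100 = 2.662 mm.
A stress of 83 MPa corresponds to the wall pushing the bar back by σL/E = 83×2100/(97×10³) = 1.797 mm.
So the gap has to take up the difference, g_min = δ_free − σL/E = 2.662 − 1.797 = 0.8648 mm.

g ≈ 0.865 mm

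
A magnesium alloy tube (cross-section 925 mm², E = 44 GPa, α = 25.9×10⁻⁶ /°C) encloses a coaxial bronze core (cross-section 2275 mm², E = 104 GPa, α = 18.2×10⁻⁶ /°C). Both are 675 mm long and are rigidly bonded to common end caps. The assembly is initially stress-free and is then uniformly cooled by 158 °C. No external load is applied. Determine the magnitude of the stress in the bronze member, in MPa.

Both members must finish at the same length. With the larger α, the magnesium alloy tends to over-contract; the plates restrain it, putting the magnesium alloy in tension and the bronze in compression. With no external load the two internal forces are equal and opposite, magnitude P.
Setting the final lengths equal and cancelling L: (α₁ − α₂)ΔT = P/(A₁E₁) + P/(A₂E₂).
|α₁ − α₂|·ΔT = 7.7×10⁻⁶ × 158 = 0.001217.
1/(A₁E₁) + 1/(A₂E₂) = 1/(925×44×10³) + 1/(2275×104×10³) = 2.88×10⁻⁸ N⁻¹.
So P = 0.001217 / 2.88×10⁻⁸ = 42.25 kN.
σ_{bronze} = P/A₂ = 42250/2275 = 18.57 MPa, compressive.

σ ≈ 18.6 MPa (compressive)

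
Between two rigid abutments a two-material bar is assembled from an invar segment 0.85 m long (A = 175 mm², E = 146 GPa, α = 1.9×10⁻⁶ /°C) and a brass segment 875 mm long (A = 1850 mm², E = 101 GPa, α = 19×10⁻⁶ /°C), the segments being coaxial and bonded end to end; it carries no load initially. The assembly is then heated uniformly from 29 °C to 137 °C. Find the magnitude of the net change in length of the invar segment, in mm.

With the walls removed the bar would change length by δ_free = Σ αᵢΔT Lᵢ = 1.9×10⁻⁶×108×850 + 19×10⁻⁶×108×875 = 1.97 mm.
Since the ends are fixed, an axial force P builds up, equal in every segment, with P · Σ Lᵢ/(AᵢEᵢ) = δ_free.
Σ Lᵢ/(AᵢEᵢ) = 850/(175×146×10³) + 875/(1850×101×10³) = 3.795×10⁻⁵ mm/N.
So P = 1.97 / 3.795×10⁻⁵ = 51.91 kN, compressive.
For the invar segment, free thermal change = 1.9×10⁻⁶×108×850 = 0.1744 mm and elastic change from P = 51910×850/(175×146×10³) = 1.727 mm; these oppose, so the net change is 1.55 mm (segment shortens).

|ΔL| ≈ 1.55 mm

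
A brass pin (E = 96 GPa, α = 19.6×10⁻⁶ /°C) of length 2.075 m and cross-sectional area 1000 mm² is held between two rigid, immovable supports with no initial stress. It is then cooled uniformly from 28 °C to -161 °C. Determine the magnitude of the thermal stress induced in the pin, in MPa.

With length fixed, the mechanical strain must cancel the thermal strain αΔT = 19.6×10⁻⁶ × 189 = 3704.4×10⁻⁶.
σ = EαΔT = 96×10³ × 19.6×10⁻⁶ × 189 = 355.6 MPa (tensile; the pin is trying to contract).

σ ≈ 356 MPa (tensile)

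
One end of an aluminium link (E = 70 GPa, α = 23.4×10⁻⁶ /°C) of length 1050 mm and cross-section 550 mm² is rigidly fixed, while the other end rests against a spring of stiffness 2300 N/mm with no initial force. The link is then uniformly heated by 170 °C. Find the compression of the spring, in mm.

δ ≈ 3.93 mm

If the spring were absent the link would lengthen by αΔT L = 23.4×10⁻⁶ × 170 × 1050 = 4.177 mm.
Let P be the compressive force at the spring. The link shortens elastically by PL/(AE) and the spring compresses by P/k; together these equal δ_free.
P [ L/(AE) + 1/k ] = δ_free → P [ 1050/(550×70×10³) + 1/(2300) ] = 4.177.
P = 4.177 / 0.0004621 = 9040 N.
Spring compression = P/k = 9040/(2300) = 3.93 mm.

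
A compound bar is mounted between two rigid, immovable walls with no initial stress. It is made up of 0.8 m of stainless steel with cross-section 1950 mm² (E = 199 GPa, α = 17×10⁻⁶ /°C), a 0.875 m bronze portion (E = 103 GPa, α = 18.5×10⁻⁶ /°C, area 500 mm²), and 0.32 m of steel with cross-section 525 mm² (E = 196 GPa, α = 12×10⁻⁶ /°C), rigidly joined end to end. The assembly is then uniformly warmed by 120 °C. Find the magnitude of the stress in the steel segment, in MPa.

σ ≈ 347 MPa (compressive)

With the walls removed the bar would change length by δ_free = Σ αᵢΔT Lᵢ = 17×10⁻⁶×120×800 + 18.5×10⁻⁶×120×875 + 12×10⁻⁶×120×320 = 4.035 mm.
The walls prevent any net length change, so an axial force P (same in every segment) develops. Compatibility: P · Σ Lᵢ/(AᵢEᵢ) = δ_free.
The series flexibility is Σ Lᵢ/(AᵢEᵢ) = 800/(1950×199×10³) + 875/(500×103×10³) + 320/(525×196×10³) = 2.216×10⁻⁵ mm/N.
Hence P = δ_free / Σ(L/AE) = 4.035/2.216×10⁻⁵ = 182.1 kN (compressive).
σ_{steel} = P / A = 182100 / 525 = 346.8 MPa.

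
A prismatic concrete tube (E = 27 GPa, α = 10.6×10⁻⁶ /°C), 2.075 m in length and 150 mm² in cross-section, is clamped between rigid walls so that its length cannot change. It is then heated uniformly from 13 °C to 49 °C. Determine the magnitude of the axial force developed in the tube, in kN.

P ≈ 1.55 kN (compressive)

The ends cannot move, so σ = EαΔT = 27×10³ × 10.6×10⁻⁶ × 36 = 10.3 MPa.
Axial force P = σA = 10.3 × 150 = 1545 N = 1.545 kN, compressive.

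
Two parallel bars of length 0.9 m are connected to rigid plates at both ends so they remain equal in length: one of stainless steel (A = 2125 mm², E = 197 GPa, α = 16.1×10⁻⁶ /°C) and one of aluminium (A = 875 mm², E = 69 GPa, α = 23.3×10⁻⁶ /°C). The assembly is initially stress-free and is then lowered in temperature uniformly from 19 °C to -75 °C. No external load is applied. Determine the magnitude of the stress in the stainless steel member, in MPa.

Equilibrium of a rigid end plate with no external load gives equal and opposite internal forces ±P in the two members. Since α_{aluminium} > α_{stainless steel}, cooling drives the aluminium into tension and the stainless steel into compression.
Setting the final lengths equal and cancelling L: (α₁ − α₂)ΔT = P/(A₁E₁) + P/(A₂E₂).
|α₁ − α₂|·ΔT = 7.2×10⁻⁶ × 94 = 0.0006768.
1/(A₁E₁) + 1/(A₂E₂) = 1/(2125×197×10³) + 1/(875×69×10³) = 1.895×10⁻⁸ N⁻¹.
P = 0.0006768 / 1.895×10⁻⁸ = 35710 N = 35.71 kN.
σ_{stainless steel} = P/A₁ = 35710/2125 = 16.81 MPa, compressive.

σ ≈ 16.8 MPa (compressive)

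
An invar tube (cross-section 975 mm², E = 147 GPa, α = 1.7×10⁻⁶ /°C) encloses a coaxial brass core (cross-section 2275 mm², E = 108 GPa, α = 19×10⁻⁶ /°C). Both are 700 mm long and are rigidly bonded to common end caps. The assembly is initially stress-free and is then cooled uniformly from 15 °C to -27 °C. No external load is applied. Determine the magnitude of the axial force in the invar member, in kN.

P ≈ 65.8 kN (compressive in the invar)

The brass has the larger α, so on cooling it would change length more than the invar if both were free. The rigid plates force a common final length, so the brass is put into tension and the invar into compression, with equal and opposite forces P (no external load).
Setting the final lengths equal and cancelling L: (α₁ − α₂)ΔT = P/(A₁E₁) + P/(A₂E₂).
|α₁ − α₂|·ΔT = 17.3×10⁻⁶ × 42 = 0.0007266.
1/(A₁E₁) + 1/(A₂E₂) = 1/(975×147×10³) + 1/(2275×108×10³) = 1.105×10⁻⁸ N⁻¹.
So P = 0.0007266 / 1.105×10⁻⁸ = 65.77 kN.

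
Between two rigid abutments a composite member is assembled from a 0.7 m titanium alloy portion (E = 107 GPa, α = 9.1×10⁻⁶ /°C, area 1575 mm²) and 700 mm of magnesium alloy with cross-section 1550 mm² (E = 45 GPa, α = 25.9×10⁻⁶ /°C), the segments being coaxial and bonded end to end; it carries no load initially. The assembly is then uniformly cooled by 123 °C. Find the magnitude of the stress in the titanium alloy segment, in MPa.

If the supports were absent, the total length change would be Σ αᵢΔT Lᵢ = 9.1×10⁻⁶×123×700 + 25.9×10⁻⁶×123×700 = 3.013 mm.
The rigid supports impose zero overall length change; the single axial force P common to all segments must satisfy P Σ Lᵢ/(AᵢEᵢ) = δ_free.
The series flexibility is Σ Lᵢ/(AᵢEᵢ) = 700/(1575×107×10³) + 700/(1550×45×10³) = 1.419×10⁻⁵ mm/N.
P = 3.013 / 1.419×10⁻⁵ = 212400 N = 212.4 kN, tensile.
σ_{titanium alloy} = P / A = 212400 / 1575 = 134.8 MPa.

σ ≈ 135 MPa (tensile)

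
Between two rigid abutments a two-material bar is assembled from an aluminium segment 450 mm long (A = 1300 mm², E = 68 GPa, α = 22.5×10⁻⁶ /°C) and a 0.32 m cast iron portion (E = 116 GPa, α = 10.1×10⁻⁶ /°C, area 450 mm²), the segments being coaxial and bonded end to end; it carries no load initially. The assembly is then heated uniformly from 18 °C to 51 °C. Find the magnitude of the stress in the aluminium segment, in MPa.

Free thermal expansion of the whole bar: Σ αᵢΔT Lᵢ = 22.5×10⁻⁶×33×450 + 10.1×10⁻⁶×33×320 = 0.4408 mm.
Since the ends are fixed, an axial force P builds up, equal in every segment, with P · Σ Lᵢ/(AᵢEᵢ) = δ_free.
The series flexibility is Σ Lᵢ/(AᵢEᵢ) = 450/(1300×68×10³) + 320/(450×116×10³) = 1.122×10⁻⁵ mm/N.
Hence P = δ_free / Σ(L/AE) = 0.4408/1.122×10⁻⁵ = 39.28 kN (compressive).
σ_{aluminium} = P / A = 39280 / 1300 = 30.22 MPa.

σ ≈ 30.2 MPa (compressive)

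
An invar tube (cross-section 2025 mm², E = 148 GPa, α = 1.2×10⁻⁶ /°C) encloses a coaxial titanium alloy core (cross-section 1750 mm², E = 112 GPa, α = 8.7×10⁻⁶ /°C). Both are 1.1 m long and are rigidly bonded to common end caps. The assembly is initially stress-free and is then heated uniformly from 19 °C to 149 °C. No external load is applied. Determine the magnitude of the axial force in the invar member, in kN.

Both members must finish at the same length. With the larger α, the titanium alloy tends to over-expand; the plates restrain it, putting the titanium alloy in compression and the invar in tension. With no external load the two internal forces are equal and opposite, magnitude P.
Setting the final lengths equal and cancelling L: (α₁ − α₂)ΔT = P/(A₁E₁) + P/(A₂E₂).
|α₁ − α₂|·ΔT = 7.5×10⁻⁶ × 130 = 0.000975.
1/(A₁E₁) + 1/(A₂E₂) = 1/(2025×148×10³) + 1/(1750×112×10³) = 8.439×10⁻⁹ N⁻¹.
P = 0.000975 / 8.439×10⁻⁹ = 115500 N = 115.5 kN.

P ≈ 116 kN (tensile in the invar)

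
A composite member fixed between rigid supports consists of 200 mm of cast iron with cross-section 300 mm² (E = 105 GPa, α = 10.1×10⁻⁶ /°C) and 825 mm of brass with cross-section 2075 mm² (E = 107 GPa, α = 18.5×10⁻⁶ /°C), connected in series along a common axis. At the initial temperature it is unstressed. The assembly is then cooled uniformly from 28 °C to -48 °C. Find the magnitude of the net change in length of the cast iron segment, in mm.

|ΔL| ≈ 0.675 mm

If the supports were absent, the total length change would be Σ αᵢΔT Lᵢ = 10.1×10⁻⁶×76×200 + 18.5×10⁻⁶×76×825 = 1.313 mm.
Since the ends are fixed, an axial force P builds up, equal in every segment, with P · Σ Lᵢ/(AᵢEᵢ) = δ_free.
Σ Lᵢ/(AᵢEᵢ) = 200/(300×105×10³) + 825/(2075×107×10³) = 1.007×10⁻⁵ mm/N.
P = 1.313 / 1.007×10⁻⁵ = 130500 N = 130.5 kN, tensile.
For the cast iron segment, free thermal change = 10.1×10⁻⁶×76×200 = 0.1535 mm and elastic change from P = 130500×200/(300×105×10³) = 0.8286 mm; these oppose, so the net change is 0.675 mm (segment lengthens).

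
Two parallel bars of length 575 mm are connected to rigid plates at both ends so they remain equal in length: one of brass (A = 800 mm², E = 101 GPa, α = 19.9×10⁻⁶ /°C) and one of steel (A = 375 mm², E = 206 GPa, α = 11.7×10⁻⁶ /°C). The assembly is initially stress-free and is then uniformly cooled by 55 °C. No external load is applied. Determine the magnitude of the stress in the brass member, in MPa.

σ ≈ 22.3 MPa (tensile)

Both members must finish at the same length. With the larger α, the brass tends to over-contract; the plates restrain it, putting the brass in tension and the steel in compression. With no external load the two internal forces are equal and opposite, magnitude P.
Setting the final lengths equal and cancelling L: (α₁ − α₂)ΔT = P/(A₁E₁) + P/(A₂E₂).
|α₁ − α₂|·ΔT = 8.2×10⁻⁶ × 55 = 0.000451.
1/(A₁E₁) + 1/(A₂E₂) = 1/(800×101×10³) + 1/(375×206×10³) = 2.532×10⁻⁸ N⁻¹.
P = 0.000451 / 2.532×10⁻⁸ = 17810 N = 17.81 kN.
σ_{brass} = P/A₁ = 17810/800 = 22.26 MPa, tensile.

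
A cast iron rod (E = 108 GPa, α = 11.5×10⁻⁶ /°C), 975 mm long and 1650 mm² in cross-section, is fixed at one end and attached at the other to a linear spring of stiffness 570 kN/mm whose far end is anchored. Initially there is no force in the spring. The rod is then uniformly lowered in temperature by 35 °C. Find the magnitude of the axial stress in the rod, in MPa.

Free thermal contraction: δ_free = αΔT L = 11.5×10⁻⁶ × 35 × 975 = 0.3924 mm.
With a force P in the spring, the elastic change of the rod is PL/(AE) and that of the spring is P/k; compatibility requires their sum to equal δ_free.
So P = δ_free / [L/(AE) + 1/k] = 0.3924 / [ 975/(1650×108×10³) + 1/(570×10³) ].
P = 0.3924 / 7.226×10⁻⁶ = 54310 N.
σ = P/A = 54310/1650 = 32.92 MPa.

σ ≈ 32.9 MPa (tensile)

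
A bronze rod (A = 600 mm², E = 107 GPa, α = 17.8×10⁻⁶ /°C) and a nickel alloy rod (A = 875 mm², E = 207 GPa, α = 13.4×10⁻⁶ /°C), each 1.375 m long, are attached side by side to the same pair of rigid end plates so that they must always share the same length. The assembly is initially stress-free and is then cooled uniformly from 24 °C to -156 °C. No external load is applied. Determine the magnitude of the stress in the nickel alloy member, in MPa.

The bronze has the larger α, so on cooling it would change length more than the nickel alloy if both were free. The rigid plates force a common final length, so the bronze is put into tension and the nickel alloy into compression, with equal and opposite forces P (no external load).
Compatibility of the two members (thermal + elastic change equal): (α₁ − α₂)ΔT = P·[1/(A₁E₁) + 1/(A₂E₂)].
|α₁ − α₂|·ΔT = 4.4×10⁻⁶ × 180 = 0.000792.
1/(A₁E₁) + 1/(A₂E₂) = 1/(600×107×10³) + 1/(875×207×10³) = 2.11×10⁻⁸ N⁻¹.
P = 0.000792 / 2.11×10⁻⁸ = 37540 N = 37.54 kN.
σ_{nickel alloy} = P/A₂ = 37540/875 = 42.9 MPa, compressive.

σ ≈ 42.9 MPa (compressive)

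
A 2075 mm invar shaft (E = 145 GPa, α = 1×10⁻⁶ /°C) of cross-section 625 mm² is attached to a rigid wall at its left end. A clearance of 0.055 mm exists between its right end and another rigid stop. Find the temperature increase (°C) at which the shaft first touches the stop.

Contact occurs when the free expansion equals the gap: αΔT L = 0.055 mm.
So ΔT = g/(αL) = 0.055/(1×10⁻⁶ × 2075) = 26.51 °C.

ΔT ≈ 26.5 °C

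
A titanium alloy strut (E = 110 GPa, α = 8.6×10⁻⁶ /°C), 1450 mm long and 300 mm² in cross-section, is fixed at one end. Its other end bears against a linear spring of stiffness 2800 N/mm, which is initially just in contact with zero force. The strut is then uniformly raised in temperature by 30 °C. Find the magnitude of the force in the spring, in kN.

P ≈ 0.933 kN

If the spring were absent the strut would lengthen by αΔT L = 8.6×10⁻⁶ × 30 × 1450 = 0.3741 mm.
With a force P in the spring, the elastic change of the strut is PL/(AE) and that of the spring is P/k; compatibility requires their sum to equal δ_free.
So P = δ_free / [L/(AE) + 1/k] = 0.3741 / [ 1450/(300×110×10³) + 1/(2800) ].
P = 0.3741 / 0.0004011 = 932.7 N.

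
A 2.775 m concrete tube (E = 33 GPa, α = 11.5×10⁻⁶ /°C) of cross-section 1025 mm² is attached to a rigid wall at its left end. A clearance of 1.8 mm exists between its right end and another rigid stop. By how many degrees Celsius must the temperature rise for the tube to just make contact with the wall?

The gap closes when αΔT L = 1.8 mm, since the tube is still unstressed at that instant.
ΔT = 1.8 / (11.5×10⁻⁶ × 2775) = 56.4 °C.

ΔT ≈ 56.4 °C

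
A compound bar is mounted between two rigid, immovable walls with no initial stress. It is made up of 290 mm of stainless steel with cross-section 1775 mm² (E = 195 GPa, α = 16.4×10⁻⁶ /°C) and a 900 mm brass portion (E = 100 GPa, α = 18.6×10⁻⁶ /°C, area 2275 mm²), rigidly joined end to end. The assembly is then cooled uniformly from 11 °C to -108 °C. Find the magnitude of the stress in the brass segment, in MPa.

With the walls removed the bar would change length by δ_free = Σ αᵢΔT Lᵢ = 16.4×10⁻⁶×119×290 + 18.6×10⁻⁶×119×900 = 2.558 mm.
Since the ends are fixed, an axial force P builds up, equal in every segment, with P · Σ Lᵢ/(AᵢEᵢ) = δ_free.
Σ Lᵢ/(AᵢEᵢ) = 290/(1775×195×10³) + 900/(2275×100×10³) = 4.794×10⁻⁶ mm/N.
So P = 2.558 / 4.794×10⁻⁶ = 533.6 kN, tensile.
σ_{brass} = P / A = 533600 / 2275 = 234.5 MPa.

σ ≈ 235 MPa (tensile)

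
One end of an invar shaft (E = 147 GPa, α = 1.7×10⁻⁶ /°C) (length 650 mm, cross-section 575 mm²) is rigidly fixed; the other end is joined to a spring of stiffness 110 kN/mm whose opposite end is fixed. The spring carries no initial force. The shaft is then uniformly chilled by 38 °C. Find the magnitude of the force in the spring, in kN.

P ≈ 2.5 kN

If the spring were absent the shaft would shorten by αΔT L = 1.7×10⁻⁶ × 38 × 650 = 0.04199 mm.
Let P be the tensile force in the spring. The shaft extends elastically by PL/(AE) and the spring stretches by P/k; together these equal δ_free.
So P = δ_free / [L/(AE) + 1/k] = 0.04199 / [ 650/(575×147×10³) + 1/(110×10³) ].
P = 0.04199 / 1.678×10⁻⁵ = 2502 N.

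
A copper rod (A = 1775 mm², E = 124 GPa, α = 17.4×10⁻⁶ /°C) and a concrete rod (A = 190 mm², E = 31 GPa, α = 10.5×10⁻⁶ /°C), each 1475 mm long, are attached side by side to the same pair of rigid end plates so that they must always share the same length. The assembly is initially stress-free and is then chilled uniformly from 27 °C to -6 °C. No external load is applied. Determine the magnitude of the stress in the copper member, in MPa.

Equilibrium of a rigid end plate with no external load gives equal and opposite internal forces ±P in the two members. Since α_{copper} > α_{concrete}, cooling drives the copper into tension and the concrete into compression.
Compatibility of the two members (thermal + elastic change equal): (α₁ − α₂)ΔT = P·[1/(A₁E₁) + 1/(A₂E₂)].
|α₁ − α₂|·ΔT = 6.9×10⁻⁶ × 33 = 0.0002277.
1/(A₁E₁) + 1/(A₂E₂) = 1/(1775×124×10³) + 1/(190×31×10³) = 1.743×10⁻⁷ N⁻¹.
So P = 0.0002277 / 1.743×10⁻⁷ = 1.306 kN.
σ_{copper} = P/A₁ = 1306/1775 = 0.7359 MPa, tensile.

σ ≈ 0.736 MPa (tensile)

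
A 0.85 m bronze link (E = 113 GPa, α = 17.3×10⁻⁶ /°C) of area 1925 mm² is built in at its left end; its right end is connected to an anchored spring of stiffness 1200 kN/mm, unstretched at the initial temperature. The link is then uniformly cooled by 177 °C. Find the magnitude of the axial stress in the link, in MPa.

σ ≈ 285 MPa (tensile)

If the spring were absent the link would shorten by αΔT L = 17.3×10⁻⁶ × 177 × 850 = 2.603 mm.
With a force P in the spring, the elastic change of the link is PL/(AE) and that of the spring is P/k; compatibility requires their sum to equal δ_free.
So P = δ_free / [L/(AE) + 1/k] = 2.603 / [ 850/(1925×113×10³) + 1/(1200×10³) ].
P = 2.603 / 4.741×10⁻⁶ = 549000 N.
σ = P/A = 549000/1925 = 285.2 MPa.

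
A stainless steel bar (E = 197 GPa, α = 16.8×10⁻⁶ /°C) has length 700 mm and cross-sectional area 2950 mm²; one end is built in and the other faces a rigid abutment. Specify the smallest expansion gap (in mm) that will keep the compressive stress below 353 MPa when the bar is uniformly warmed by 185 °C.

Free expansion if unrestrained: δ_free = αΔT L = 16.8×10⁻⁶ × 185 × 700 = 2.176 mm.
At the allowable stress the elastic shortening the wall may impose is σL/E = 353 × 700 / (197×10³) = 1.254 mm.
So the gap has to take up the difference, g_min = δ_free − σL/E = 2.176 − 1.254 = 0.9213 mm.

g ≈ 0.921 mm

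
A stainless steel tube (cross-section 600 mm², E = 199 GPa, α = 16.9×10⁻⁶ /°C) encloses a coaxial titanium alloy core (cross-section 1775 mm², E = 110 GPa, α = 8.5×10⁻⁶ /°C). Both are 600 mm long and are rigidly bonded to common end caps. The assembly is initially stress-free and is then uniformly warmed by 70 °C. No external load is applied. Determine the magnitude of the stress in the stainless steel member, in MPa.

Equilibrium of a rigid end plate with no external load gives equal and opposite internal forces ±P in the two members. Since α_{stainless steel} > α_{titanium alloy}, heating drives the stainless steel into compression and the titanium alloy into tension.
Compatibility of the two members (thermal + elastic change equal): (α₁ − α₂)ΔT = P·[1/(A₁E₁) + 1/(A₂E₂)].
|α₁ − α₂|·ΔT = 8.4×10⁻⁶ × 70 = 0.000588.
1/(A₁E₁) + 1/(A₂E₂) = 1/(600×199×10³) + 1/(1775×110×10³) = 1.35×10⁻⁸ N⁻¹.
P = 0.000588 / 1.35×10⁻⁸ = 43570 N = 43.57 kN.
σ_{stainless steel} = P/A₁ = 43570/600 = 72.61 MPa, compressive.

σ ≈ 72.6 MPa (compressive)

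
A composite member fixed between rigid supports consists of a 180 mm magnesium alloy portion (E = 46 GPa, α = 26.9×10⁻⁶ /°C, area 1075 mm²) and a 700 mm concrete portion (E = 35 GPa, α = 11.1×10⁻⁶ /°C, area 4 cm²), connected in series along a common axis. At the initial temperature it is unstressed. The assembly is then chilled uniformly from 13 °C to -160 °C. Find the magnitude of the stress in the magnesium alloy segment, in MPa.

With the walls removed the bar would change length by δ_free = Σ αᵢΔT Lᵢ = 26.9×10⁻⁶×173×180 + 11.1×10⁻⁶×173×700 = 2.182 mm.
The walls prevent any net length change, so an axial force P (same in every segment) develops. Compatibility: P · Σ Lᵢ/(AᵢEᵢ) = δ_free.
Σ Lᵢ/(AᵢEᵢ) = 180/(1075×46×10³) + 700/(400×35×10³) = 5.364×10⁻⁵ mm/N.
Hence P = δ_free / Σ(L/AE) = 2.182/5.364×10⁻⁵ = 40.68 kN (tensile).
σ_{magnesium alloy} = P / A = 40680 / 1075 = 37.84 MPa.

σ ≈ 37.8 MPa (tensile)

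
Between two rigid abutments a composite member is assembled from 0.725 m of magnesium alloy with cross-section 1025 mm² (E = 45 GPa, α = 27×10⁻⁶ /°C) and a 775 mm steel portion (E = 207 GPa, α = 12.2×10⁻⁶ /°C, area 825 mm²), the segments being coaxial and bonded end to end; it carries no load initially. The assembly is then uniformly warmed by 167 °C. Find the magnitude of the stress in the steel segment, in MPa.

If the supports were absent, the total length change would be Σ αᵢΔT Lᵢ = 27×10⁻⁶×167×725 + 12.2×10⁻⁶×167×775 = 4.848 mm.
Since the ends are fixed, an axial force P builds up, equal in every segment, with P · Σ Lᵢ/(AᵢEᵢ) = δ_free.
The series flexibility is Σ Lᵢ/(AᵢEᵢ) = 725/(1025×45×10³) + 775/(825×207×10³) = 2.026×10⁻⁵ mm/N.
Hence P = δ_free / Σ(L/AE) = 4.848/2.026×10⁻⁵ = 239.3 kN (compressive).
σ_{steel} = P / A = 239300 / 825 = 290.1 MPa.

σ ≈ 290 MPa (compressive)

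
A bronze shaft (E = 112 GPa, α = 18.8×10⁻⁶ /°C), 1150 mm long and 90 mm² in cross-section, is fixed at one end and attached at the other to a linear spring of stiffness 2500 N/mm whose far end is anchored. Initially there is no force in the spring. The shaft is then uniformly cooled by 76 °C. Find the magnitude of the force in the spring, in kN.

P ≈ 3.2 kN

Free thermal contraction: δ_free = αΔT L = 18.8×10⁻⁶ × 76 × 1150 = 1.643 mm.
Let P be the tensile force in the spring. The shaft extends elastically by PL/(AE) and the spring stretches by P/k; together these equal δ_free.
P [ L/(AE) + 1/k ] = δ_free → P [ 1150/(90×112×10³) + 1/(2500) ] = 1.643.
P = 1.643 / 0.0005141 = 3196 N.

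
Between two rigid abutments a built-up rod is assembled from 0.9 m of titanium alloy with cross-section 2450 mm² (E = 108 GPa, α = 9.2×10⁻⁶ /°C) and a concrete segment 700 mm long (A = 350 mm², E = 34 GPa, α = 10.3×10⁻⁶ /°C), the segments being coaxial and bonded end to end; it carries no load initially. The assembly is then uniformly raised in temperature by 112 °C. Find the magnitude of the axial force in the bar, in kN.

P ≈ 27.9 kN (compressive)

If the supports were absent, the total length change would be Σ αᵢΔT Lᵢ = 9.2×10⁻⁶×112×900 + 10.3×10⁻⁶×112×700 = 1.735 mm.
Since the ends are fixed, an axial force P builds up, equal in every segment, with P · Σ Lᵢ/(AᵢEᵢ) = δ_free.
The series flexibility is Σ Lᵢ/(AᵢEᵢ) = 900/(2450×108×10³) + 700/(350×34×10³) = 6.222×10⁻⁵ mm/N.
Hence P = δ_free / Σ(L/AE) = 1.735/6.222×10⁻⁵ = 27.88 kN (compressive).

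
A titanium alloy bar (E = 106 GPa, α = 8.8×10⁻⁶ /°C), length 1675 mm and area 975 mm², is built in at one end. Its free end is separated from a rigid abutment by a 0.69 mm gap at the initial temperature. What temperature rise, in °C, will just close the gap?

Contact occurs when the free expansion equals the gap: αΔT L = 0.69 mm.
ΔT = 0.69 / (8.8×10⁻⁶ × 1675) = 46.81 °C.

ΔT ≈ 46.8 °C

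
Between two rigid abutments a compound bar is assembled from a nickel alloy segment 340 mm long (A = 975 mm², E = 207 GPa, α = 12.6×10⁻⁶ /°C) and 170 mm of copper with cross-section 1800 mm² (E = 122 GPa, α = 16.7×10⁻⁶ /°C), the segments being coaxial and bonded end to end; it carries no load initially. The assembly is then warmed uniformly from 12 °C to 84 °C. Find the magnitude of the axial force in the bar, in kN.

P ≈ 209 kN (compressive)

With the walls removed the bar would change length by δ_free = Σ αᵢΔT Lᵢ = 12.6×10⁻⁶×72×340 + 16.7×10⁻⁶×72×170 = 0.5129 mm.
The rigid supports impose zero overall length change; the single axial force P common to all segments must satisfy P Σ Lᵢ/(AᵢEᵢ) = δ_free.
The series flexibility is Σ Lᵢ/(AᵢEᵢ) = 340/(975×207×10³) + 170/(1800×122×10³) = 2.459×10⁻⁶ mm/N.
So P = 0.5129 / 2.459×10⁻⁶ = 208.6 kN, compressive.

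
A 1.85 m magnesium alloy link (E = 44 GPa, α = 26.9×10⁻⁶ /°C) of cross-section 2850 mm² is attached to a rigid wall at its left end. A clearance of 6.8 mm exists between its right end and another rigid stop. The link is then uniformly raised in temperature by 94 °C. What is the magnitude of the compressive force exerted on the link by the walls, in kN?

P ≈ 0 kN

Unrestrained expansion: δ_free = αΔT L = 26.9×10⁻⁶ × 94 × 1850 = 4.678 mm.
Since δ_free = 4.68 mm is less than the 6.8 mm gap, the link never touches the wall. No axial force develops.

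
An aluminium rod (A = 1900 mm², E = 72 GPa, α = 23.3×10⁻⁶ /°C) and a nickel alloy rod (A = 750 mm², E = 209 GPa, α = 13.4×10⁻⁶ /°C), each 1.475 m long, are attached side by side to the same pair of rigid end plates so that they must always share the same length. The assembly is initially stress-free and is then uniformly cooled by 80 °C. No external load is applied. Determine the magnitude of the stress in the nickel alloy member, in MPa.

Equilibrium of a rigid end plate with no external load gives equal and opposite internal forces ±P in the two members. Since α_{aluminium} > α_{nickel alloy}, cooling drives the aluminium into tension and the nickel alloy into compression.
Compatibility of the two members (thermal + elastic change equal): (α₁ − α₂)ΔT = P·[1/(A₁E₁) + 1/(A₂E₂)].
|α₁ − α₂|·ΔT = 9.9×10⁻⁶ × 80 = 0.000792.
1/(A₁E₁) + 1/(A₂E₂) = 1/(1900×72×10³) + 1/(750×209×10³) = 1.369×10⁻⁸ N⁻¹.
So P = 0.000792 / 1.369×10⁻⁸ = 57.85 kN.
σ_{nickel alloy} = P/A₂ = 57850/750 = 77.14 MPa, compressive.

σ ≈ 77.1 MPa (compressive)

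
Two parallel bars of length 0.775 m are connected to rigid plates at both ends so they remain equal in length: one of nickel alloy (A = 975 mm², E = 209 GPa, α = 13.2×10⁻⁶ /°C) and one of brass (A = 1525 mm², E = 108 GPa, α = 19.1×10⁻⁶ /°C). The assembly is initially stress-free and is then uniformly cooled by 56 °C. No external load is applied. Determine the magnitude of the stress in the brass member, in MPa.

Both members must finish at the same length. With the larger α, the brass tends to over-contract; the plates restrain it, putting the brass in tension and the nickel alloy in compression. With no external load the two internal forces are equal and opposite, magnitude P.
Setting the final lengths equal and cancelling L: (α₁ − α₂)ΔT = P/(A₁E₁) + P/(A₂E₂).
|α₁ − α₂|·ΔT = 5.9×10⁻⁶ × 56 = 0.0003304.
1/(A₁E₁) + 1/(A₂E₂) = 1/(975×209×10³) + 1/(1525×108×10³) = 1.098×10⁻⁸ N⁻¹.
So P = 0.0003304 / 1.098×10⁻⁸ = 30.09 kN.
σ_{brass} = P/A₂ = 30090/1525 = 19.73 MPa, tensile.

σ ≈ 19.7 MPa (tensile)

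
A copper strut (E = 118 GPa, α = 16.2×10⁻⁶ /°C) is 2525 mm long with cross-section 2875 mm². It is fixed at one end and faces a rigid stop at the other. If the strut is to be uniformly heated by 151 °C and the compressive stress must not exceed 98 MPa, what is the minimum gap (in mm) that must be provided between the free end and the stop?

g ≈ 4.08 mm

Free expansion if unrestrained: δ_free = αΔT L = 16.2×10⁻⁶ × 151 × 2525 = 6.177 mm.
At the allowable stress the elastic shortening the wall may impose is σL/E = 98 × 2525 / (118×10³) = 2.097 mm.
The gap must absorb the remainder: g_min = 6.177 − 2.097 = 4.08 mm.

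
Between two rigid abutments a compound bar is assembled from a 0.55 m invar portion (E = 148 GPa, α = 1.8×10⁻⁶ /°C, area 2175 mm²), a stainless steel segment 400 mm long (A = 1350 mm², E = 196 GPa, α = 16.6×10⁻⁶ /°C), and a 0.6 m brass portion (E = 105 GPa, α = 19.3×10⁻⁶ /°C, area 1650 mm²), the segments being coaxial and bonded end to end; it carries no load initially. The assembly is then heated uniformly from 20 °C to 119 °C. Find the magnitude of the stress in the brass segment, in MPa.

With the walls removed the bar would change length by δ_free = Σ αᵢΔT Lᵢ = 1.8×10⁻⁶×99×550 + 16.6×10⁻⁶×99×400 + 19.3×10⁻⁶×99×600 = 1.902 mm.
The rigid supports impose zero overall length change; the single axial force P common to all segments must satisfy P Σ Lᵢ/(AᵢEᵢ) = δ_free.
Σ Lᵢ/(AᵢEᵢ) = 550/(2175×148×10³) + 400/(1350×196×10³) + 600/(1650×105×10³) = 6.684×10⁻⁶ mm/N.
So P = 1.902 / 6.684×10⁻⁶ = 284.5 kN, compressive.
σ_{brass} = P / A = 284500 / 1650 = 172.5 MPa.

σ ≈ 172 MPa (compressive)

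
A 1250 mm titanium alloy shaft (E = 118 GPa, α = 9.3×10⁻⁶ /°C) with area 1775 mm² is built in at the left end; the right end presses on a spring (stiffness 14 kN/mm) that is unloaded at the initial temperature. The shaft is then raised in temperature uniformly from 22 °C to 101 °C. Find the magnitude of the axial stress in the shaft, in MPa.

σ ≈ 6.68 MPa (compressive)

Free thermal expansion: δ_free = αΔT L = 9.3×10⁻⁶ × 79 × 1250 = 0.9184 mm.
With a force P in the spring, the elastic change of the shaft is PL/(AE) and that of the spring is P/k; compatibility requires their sum to equal δ_free.
So P = δ_free / [L/(AE) + 1/k] = 0.9184 / [ 1250/(1775×118×10³) + 1/(14×10³) ].
P = 0.9184 / 7.74×10⁻⁵ = 11870 N.
σ = P/A = 11870/1775 = 6.685 MPa.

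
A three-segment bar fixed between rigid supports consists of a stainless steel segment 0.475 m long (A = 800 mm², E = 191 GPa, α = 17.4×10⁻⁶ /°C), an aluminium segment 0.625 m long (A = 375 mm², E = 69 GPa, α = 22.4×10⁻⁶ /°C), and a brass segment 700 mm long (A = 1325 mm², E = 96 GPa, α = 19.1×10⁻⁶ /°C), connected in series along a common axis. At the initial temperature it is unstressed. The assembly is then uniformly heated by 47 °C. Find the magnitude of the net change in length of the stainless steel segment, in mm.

With the walls removed the bar would change length by δ_free = Σ αᵢΔT Lᵢ = 17.4×10⁻⁶×47×475 + 22.4×10⁻⁶×47×625 + 19.1×10⁻⁶×47×700 = 1.675 mm.
The walls prevent any net length change, so an axial force P (same in every segment) develops. Compatibility: P · Σ Lᵢ/(AᵢEᵢ) = δ_free.
Σ Lᵢ/(AᵢEᵢ) = 475/(800×191×10³) + 625/(375×69×10³) + 700/(1325×96×10³) = 3.277×10⁻⁵ mm/N.
P = 1.675 / 3.277×10⁻⁵ = 51110 N = 51.11 kN, compressive.
For the stainless steel segment, free thermal change = 17.4×10⁻⁶×47×475 = 0.3885 mm and elastic change from P = 51110×475/(800×191×10³) = 0.1589 mm; these oppose, so the net change is 0.23 mm (segment lengthens).

|ΔL| ≈ 0.23 mm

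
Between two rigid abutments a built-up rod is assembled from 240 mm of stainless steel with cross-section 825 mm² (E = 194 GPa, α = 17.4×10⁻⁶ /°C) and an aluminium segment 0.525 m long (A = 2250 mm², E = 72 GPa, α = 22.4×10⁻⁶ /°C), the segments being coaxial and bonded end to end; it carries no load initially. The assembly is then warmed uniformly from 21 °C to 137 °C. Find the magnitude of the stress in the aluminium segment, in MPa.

With the walls removed the bar would change length by δ_free = Σ αᵢΔT Lᵢ = 17.4×10⁻⁶×116×240 + 22.4×10⁻⁶×116×525 = 1.849 mm.
The rigid supports impose zero overall length change; the single axial force P common to all segments must satisfy P Σ Lᵢ/(AᵢEᵢ) = δ_free.
The series flexibility is Σ Lᵢ/(AᵢEᵢ) = 240/(825×194×10³) + 525/(2250×72×10³) = 4.74×10⁻⁶ mm/N.
So P = 1.849 / 4.74×10⁻⁶ = 390 kN, compressive.
σ_{aluminium} = P / A = 390000 / 2250 = 173.3 MPa.

σ ≈ 173 MPa (compressive)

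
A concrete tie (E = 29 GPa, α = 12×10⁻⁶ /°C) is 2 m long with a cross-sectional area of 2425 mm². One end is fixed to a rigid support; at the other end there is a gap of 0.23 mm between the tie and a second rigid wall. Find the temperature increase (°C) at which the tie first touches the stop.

The gap closes when αΔT L = 0.23 mm, since the tie is still unstressed at that instant.
ΔT = 0.23 / (12×10⁻⁶ × 2000) = 9.583 °C.

ΔT ≈ 9.58 °C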